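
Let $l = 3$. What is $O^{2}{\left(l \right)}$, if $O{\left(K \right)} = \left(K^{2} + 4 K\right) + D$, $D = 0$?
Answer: $441$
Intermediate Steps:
$O{\left(K \right)} = K^{2} + 4 K$ ($O{\left(K \right)} = \left(K^{2} + 4 K\right) + 0 = K^{2} + 4 K$)
$O^{2}{\left(l \right)} = \left(3 \left(4 + 3\right)\right)^{2} = \left(3 \cdot 7\right)^{2} = 21^{2} = 441$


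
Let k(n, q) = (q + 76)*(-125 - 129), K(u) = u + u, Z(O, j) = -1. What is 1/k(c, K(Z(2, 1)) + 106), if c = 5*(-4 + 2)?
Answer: -1/45720 ≈ -2.1872e-5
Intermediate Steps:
K(u) = 2*u
c = -10 (c = 5*(-2) = -10)
k(n, q) = -19304 - 254*q (k(n, q) = (76 + q)*(-254) = -19304 - 254*q)
1/k(c, K(Z(2, 1)) + 106) = 1/(-19304 - 254*(2*(-1) + 106)) = 1/(-19304 - 254*(-2 + 106)) = 1/(-19304 - 254*104) = 1/(-19304 - 26416) = 1/(-45720) = -1/45720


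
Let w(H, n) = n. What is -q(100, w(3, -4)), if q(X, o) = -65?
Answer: 65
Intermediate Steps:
-q(100, w(3, -4)) = -1*(-65) = 65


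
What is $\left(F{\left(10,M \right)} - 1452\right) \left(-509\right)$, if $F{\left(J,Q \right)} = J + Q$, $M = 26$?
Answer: $720744$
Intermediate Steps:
$\left(F{\left(10,M \right)} - 1452\right) \left(-509\right) = \left(\left(10 + 26\right) - 1452\right) \left(-509\right) = \left(36 - 1452\right) \left(-509\right) = \left(-1416\right) \left(-509\right) = 720744$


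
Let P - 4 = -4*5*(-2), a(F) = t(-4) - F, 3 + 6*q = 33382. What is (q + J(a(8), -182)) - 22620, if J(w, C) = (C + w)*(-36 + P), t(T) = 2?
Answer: -111365/6 ≈ -18561.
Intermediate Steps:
q = 33379/6 (q = -½ + (⅙)*33382 = -½ + 16691/3 = 33379/6 ≈ 5563.2)
a(F) = 2 - F
P = 44 (P = 4 - 4*5*(-2) = 4 - 20*(-2) = 4 + 40 = 44)
J(w, C) = 8*C + 8*w (J(w, C) = (C + w)*(-36 + 44) = (C + w)*8 = 8*C + 8*w)
(q + J(a(8), -182)) - 22620 = (33379/6 + (8*(-182) + 8*(2 - 1*8))) - 22620 = (33379/6 + (-1456 + 8*(2 - 8))) - 22620 = (33379/6 + (-1456 + 8*(-6))) - 22620 = (33379/6 + (-1456 - 48)) - 22620 = (33379/6 - 1504) - 22620 = 24355/6 - 22620 = -111365/6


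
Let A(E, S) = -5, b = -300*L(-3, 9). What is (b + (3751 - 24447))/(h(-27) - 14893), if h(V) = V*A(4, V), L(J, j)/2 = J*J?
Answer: 13048/7379 ≈ 1.7683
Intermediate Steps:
L(J, j) = 2*J² (L(J, j) = 2*(J*J) = 2*J²)
b = -5400 (b = -600*(-3)² = -600*9 = -300*18 = -5400)
h(V) = -5*V (h(V) = V*(-5) = -5*V)
(b + (3751 - 24447))/(h(-27) - 14893) = (-5400 + (3751 - 24447))/(-5*(-27) - 14893) = (-5400 - 20696)/(135 - 14893) = -26096/(-14758) = -26096*(-1/14758) = 13048/7379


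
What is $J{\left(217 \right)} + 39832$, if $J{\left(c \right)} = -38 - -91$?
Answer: $39885$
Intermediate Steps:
$J{\left(c \right)} = 53$ ($J{\left(c \right)} = -38 + 91 = 53$)
$J{\left(217 \right)} + 39832 = 53 + 39832 = 39885$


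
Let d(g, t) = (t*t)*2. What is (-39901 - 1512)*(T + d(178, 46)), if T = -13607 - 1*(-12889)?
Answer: -145525282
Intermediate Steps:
T = -718 (T = -13607 + 12889 = -718)
d(g, t) = 2*t² (d(g, t) = t²*2 = 2*t²)
(-39901 - 1512)*(T + d(178, 46)) = (-39901 - 1512)*(-718 + 2*46²) = -41413*(-718 + 2*2116) = -41413*(-718 + 4232) = -41413*3514 = -145525282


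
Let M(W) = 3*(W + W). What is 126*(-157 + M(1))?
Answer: -19026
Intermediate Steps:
M(W) = 6*W (M(W) = 3*(2*W) = 6*W)
126*(-157 + M(1)) = 126*(-157 + 6*1) = 126*(-157 + 6) = 126*(-151) = -19026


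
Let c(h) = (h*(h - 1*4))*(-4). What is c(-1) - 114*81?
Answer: -9254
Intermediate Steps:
c(h) = -4*h*(-4 + h) (c(h) = (h*(h - 4))*(-4) = (h*(-4 + h))*(-4) = -4*h*(-4 + h))
c(-1) - 114*81 = 4*(-1)*(4 - 1*(-1)) - 114*81 = 4*(-1)*(4 + 1) - 9234 = 4*(-1)*5 - 9234 = -20 - 9234 = -9254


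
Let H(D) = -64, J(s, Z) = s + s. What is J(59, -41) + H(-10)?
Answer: 54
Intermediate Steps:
J(s, Z) = 2*s
J(59, -41) + H(-10) = 2*59 - 64 = 118 - 64 = 54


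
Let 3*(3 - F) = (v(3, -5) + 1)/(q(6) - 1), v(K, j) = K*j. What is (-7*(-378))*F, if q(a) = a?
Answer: 52038/5 ≈ 10408.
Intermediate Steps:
F = 59/15 (F = 3 - (3*(-5) + 1)/(3*(6 - 1)) = 3 - (-15 + 1)/(3*5) = 3 - (-14)/(3*5) = 3 - 1/3*(-14/5) = 3 + 14/15 = 59/15 ≈ 3.9333)
(-7*(-378))*F = -7*(-378)*(59/15) = 2646*(59/15) = 52038/5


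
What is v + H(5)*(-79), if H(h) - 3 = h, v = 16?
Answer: -616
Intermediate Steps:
H(h) = 3 + h
v + H(5)*(-79) = 16 + (3 + 5)*(-79) = 16 + 8*(-79) = 16 - 632 = -616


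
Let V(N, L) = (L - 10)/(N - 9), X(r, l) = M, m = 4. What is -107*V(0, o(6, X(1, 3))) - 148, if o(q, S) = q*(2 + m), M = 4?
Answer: 1450/9 ≈ 161.11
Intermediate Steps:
X(r, l) = 4
o(q, S) = 6*q (o(q, S) = q*(2 + 4) = q*6 = 6*q)
V(N, L) = (-10 + L)/(-9 + N)
-107*V(0, o(6, X(1, 3))) - 148 = -107*(-10 + 6*6)/(-9 + 0) - 148 = -107*(-10 + 36)/(-9) - 148 = -(-107)*26/9 - 148 = -107*(-26/9) - 148 = 2782/9 - 148 = 1450/9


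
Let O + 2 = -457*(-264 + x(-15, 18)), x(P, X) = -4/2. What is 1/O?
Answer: 1/121560 ≈ 8.2264e-6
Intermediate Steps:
x(P, X) = -2 (x(P, X) = -4*½ = -2)
O = 121560 (O = -2 - 457*(-264 - 2) = -2 - 457*(-266) = -2 + 121562 = 121560)
1/O = 1/121560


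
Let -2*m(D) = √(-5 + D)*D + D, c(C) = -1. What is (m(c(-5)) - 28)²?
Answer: (55 - I*√6)²/4 ≈ 754.75 - 67.361*I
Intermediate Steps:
m(D) = -D/2 - D*√(-5 + D)/2 (m(D) = -(√(-5 + D)*D + D)/2 = -(D*√(-5 + D) + D)/2 = -(D + D*√(-5 + D))/2 = -D/2 - D*√(-5 + D)/2)
(m(c(-5)) - 28)² = (-½*(-1)*(1 + √(-5 - 1)) - 28)² = (-½*(-1)*(1 + √(-6)) - 28)² = (-½*(-1)*(1 + I*√6) - 28)² = ((½ + I*√6/2) - 28)² = (-55/2 + I*√6/2)²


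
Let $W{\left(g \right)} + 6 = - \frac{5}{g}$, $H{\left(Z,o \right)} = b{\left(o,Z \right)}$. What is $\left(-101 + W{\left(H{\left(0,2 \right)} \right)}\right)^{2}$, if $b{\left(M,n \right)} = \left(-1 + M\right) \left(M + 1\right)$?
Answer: $\frac{106276}{9} \approx 11808.0$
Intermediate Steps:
$b{\left(M,n \right)} = \left(1 + M\right) \left(-1 + M\right)$ ($b{\left(M,n \right)} = \left(-1 + M\right) \left(1 + M\right) = \left(1 + M\right) \left(-1 + M\right)$)
$H{\left(Z,o \right)} = -1 + o^{2}$
$W{\left(g \right)} = -6 - \frac{5}{g}$
$\left(-101 + W{\left(H{\left(0,2 \right)} \right)}\right)^{2} = \left(-101 - \left(6 + \frac{5}{-1 + 2^{2}}\right)\right)^{2} = \left(-101 - \left(6 + \frac{5}{-1 + 4}\right)\right)^{2} = \left(-101 - \left(6 + \frac{5}{3}\right)\right)^{2} = \left(-101 - \frac{23}{3}\right)^{2} = \left(- \frac{326}{3}\right)^{2} = \frac{106276}{9}$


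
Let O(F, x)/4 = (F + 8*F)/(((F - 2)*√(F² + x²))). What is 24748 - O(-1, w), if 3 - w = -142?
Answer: 24748 - 6*√21026/10513 ≈ 24748.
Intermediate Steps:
w = 145 (w = 3 - 1*(-142) = 3 + 142 = 145)
O(F, x) = 36*F/((-2 + F)*√(F² + x²)) (O(F, x) = 4*((F + 8*F)/(((F - 2)*√(F² + x²)))) = 4*((9*F)/(((-2 + F)*√(F² + x²)))) = 4*((9*F)/((√(F² + x²)*(-2 + F)))) = 4*((9*F)*(1/((-2 + F)*√(F² + x²)))) = 4*(9*F/((-2 + F)*√(F² + x²))) = 36*F/((-2 + F)*√(F² + x²)))
24748 - O(-1, w) = 24748 - 36*(-1)/((-2 - 1)*√((-1)² + 145²)) = 24748 - 36*(-1)/((-3)*√(1 + 21025)) = 24748 - 36*(-1)*(-1)/(3*√21026) = 24748 - 36*(-1)*(-1)*√21026/21026/3 = 24748 - 6*√21026/10513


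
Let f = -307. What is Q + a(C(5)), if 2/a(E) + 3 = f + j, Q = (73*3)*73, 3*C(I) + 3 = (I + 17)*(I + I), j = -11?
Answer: 5131825/321 ≈ 15987.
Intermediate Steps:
C(I) = -1 + 2*I*(17 + I)/3 (C(I) = -1 + ((I + 17)*(I + I))/3 = -1 + ((17 + I)*(2*I))/3 = -1 + (2*I*(17 + I))/3 = -1 + 2*I*(17 + I)/3)
Q = 15987 (Q = 219*73 = 15987)
a(E) = -2/321 (a(E) = 2/(-3 + (-307 - 11)) = 2/(-3 - 318) = 2/(-321) = 2*(-1/321) = -2/321)
Q + a(C(5)) = 15987 - 2/321 = 5131825/321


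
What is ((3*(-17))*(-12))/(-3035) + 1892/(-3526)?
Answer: -91862/124435 ≈ -0.73823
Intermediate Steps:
((3*(-17))*(-12))/(-3035) + 1892/(-3526) = -51*(-12)*(-1/3035) + 1892*(-1/3526) = 612*(-1/3035) - 22/41 = -612/3035 - 22/41 = -91862/124435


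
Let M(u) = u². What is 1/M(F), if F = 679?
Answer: 1/461041 ≈ 2.1690e-6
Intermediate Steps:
1/M(F) = 1/(679²) = 1/461041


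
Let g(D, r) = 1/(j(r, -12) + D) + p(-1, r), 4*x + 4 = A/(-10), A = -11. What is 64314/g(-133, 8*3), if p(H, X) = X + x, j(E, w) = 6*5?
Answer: 88324560/31951 ≈ 2764.4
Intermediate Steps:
x = -29/40 (x = -1 + (-11/(-10))/4 = -1 + (-11*(-1/10))/4 = -1 + (1/4)*(11/10) = -1 + 11/40 = -29/40 ≈ -0.72500)
j(E, w) = 30
p(H, X) = -29/40 + X (p(H, X) = X - 29/40 = -29/40 + X)
g(D, r) = -29/40 + r + 1/(30 + D) (g(D, r) = 1/(30 + D) + (-29/40 + r) = -29/40 + r + 1/(30 + D))
64314/g(-133, 8*3) = 64314/(((-830 + 1200*(8*3) - 133*(-29 + 40*(8*3)))/(40*(30 - 133)))) = 64314/(((1/40)*(-830 + 1200*24 - 133*(-29 + 40*24))/(-103))) = 64314/(((1/40)*(-1/103)*(-830 + 28800 - 133*(-29 + 960)))) = 64314/(((1/40)*(-1/103)*(-830 + 28800 - 133*931))) = 64314/(((1/40)*(-1/103)*(-830 + 28800 - 123823))) = 64314/(((1/40)*(-1/103)*(-95853))) = 64314/(95853/4120) = 64314*(4120/95853) = 88324560/31951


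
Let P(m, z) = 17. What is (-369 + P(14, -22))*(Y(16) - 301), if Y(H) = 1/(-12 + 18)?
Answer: 317680/3 ≈ 1.0589e+5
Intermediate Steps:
Y(H) = 1/6
(-369 + P(14, -22))*(Y(16) - 301) = (-369 + 17)*(1/6 - 301) = -352*(-1805/6) = 317680/3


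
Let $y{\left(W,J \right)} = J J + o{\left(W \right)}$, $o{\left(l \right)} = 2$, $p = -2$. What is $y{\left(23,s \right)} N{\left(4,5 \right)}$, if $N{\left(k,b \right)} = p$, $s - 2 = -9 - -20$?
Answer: $-342$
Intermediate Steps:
$s = 13$ ($s = 2 - -11 = 2 + \left(-9 + 20\right) = 2 + 11 = 13$)
$N{\left(k,b \right)} = -2$
$y{\left(W,J \right)} = 2 + J^{2}$ ($y{\left(W,J \right)} = J J + 2 = J^{2} + 2 = 2 + J^{2}$)
$y{\left(23,s \right)} N{\left(4,5 \right)} = \left(2 + 13^{2}\right) \left(-2\right) = \left(2 + 169\right) \left(-2\right) = 171 \left(-2\right) = -342$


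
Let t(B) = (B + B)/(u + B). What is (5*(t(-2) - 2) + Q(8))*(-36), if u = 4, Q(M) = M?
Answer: 432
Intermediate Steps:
t(B) = 2*B/(4 + B) (t(B) = (B + B)/(4 + B) = (2*B)/(4 + B) = 2*B/(4 + B))
(5*(t(-2) - 2) + Q(8))*(-36) = (5*(2*(-2)/(4 - 2) - 2) + 8)*(-36) = (5*(2*(-2)/2 - 2) + 8)*(-36) = (5*(2*(-2)*(½) - 2) + 8)*(-36) = (5*(-2 - 2) + 8)*(-36) = (5*(-4) + 8)*(-36) = (-20 + 8)*(-36) = -12*(-36) = 432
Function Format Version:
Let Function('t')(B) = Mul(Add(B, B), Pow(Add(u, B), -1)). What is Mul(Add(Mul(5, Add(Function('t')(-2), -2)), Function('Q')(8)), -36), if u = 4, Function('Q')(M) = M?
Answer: 432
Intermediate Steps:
Function('t')(B) = Mul(2, B, Pow(Add(4, B), -1)) (Function('t')(B) = Mul(Add(B, B), Pow(Add(4, B), -1)) = Mul(Mul(2, B), Pow(Add(4, B), -1)) = Mul(2, B, Pow(Add(4, B), -1)))
Mul(Add(Mul(5, Add(Function('t')(-2), -2)), Function('Q')(8)), -36) = Mul(Add(Mul(5, Add(Mul(2, -2, Pow(Add(4, -2), -1)), -2)), 8), -36) = Mul(Add(Mul(5, Add(Mul(2, -2, Pow(2, -1)), -2)), 8), -36) = Mul(Add(Mul(5, Add(Mul(2, -2, Rational(1, 2)), -2)), 8), -36) = Mul(Add(Mul(5, Add(-2, -2)), 8), -36) = Mul(Add(Mul(5, -4), 8), -36) = Mul(Add(-20, 8), -36) = Mul(-12, -36) = 432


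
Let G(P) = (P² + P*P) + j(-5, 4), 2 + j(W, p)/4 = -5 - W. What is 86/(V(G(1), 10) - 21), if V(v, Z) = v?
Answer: -86/27 ≈ -3.1852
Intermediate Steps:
j(W, p) = -28 - 4*W (j(W, p) = -8 + 4*(-5 - W) = -8 + (-20 - 4*W) = -28 - 4*W)
G(P) = -8 + 2*P² (G(P) = (P² + P*P) + (-28 - 4*(-5)) = (P² + P²) + (-28 + 20) = 2*P² - 8 = -8 + 2*P²)
86/(V(G(1), 10) - 21) = 86/((-8 + 2*1²) - 21) = 86/((-8 + 2*1) - 21) = 86/((-8 + 2) - 21) = 86/(-6 - 21) = 86/(-27) = -1/27*86 = -86/27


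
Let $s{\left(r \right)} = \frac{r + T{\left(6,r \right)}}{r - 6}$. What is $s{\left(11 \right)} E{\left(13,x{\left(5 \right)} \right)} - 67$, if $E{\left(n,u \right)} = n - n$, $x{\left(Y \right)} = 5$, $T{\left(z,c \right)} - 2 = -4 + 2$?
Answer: $-67$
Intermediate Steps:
$T{\left(z,c \right)} = 0$ ($T{\left(z,c \right)} = 2 + \left(-4 + 2\right) = 2 - 2 = 0$)
$s{\left(r \right)} = \frac{r}{-6 + r}$ ($s{\left(r \right)} = \frac{r + 0}{r - 6} = \frac{r}{-6 + r}$)
$E{\left(n,u \right)} = 0$
$s{\left(11 \right)} E{\left(13,x{\left(5 \right)} \right)} - 67 = \frac{11}{-6 + 11} \cdot 0 - 67 = \frac{11}{5} \cdot 0 - 67 = 0 - 67 = -67$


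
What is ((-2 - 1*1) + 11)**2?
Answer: 64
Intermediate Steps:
((-2 - 1*1) + 11)**2 = ((-2 - 1) + 11)**2 = (-3 + 11)**2 = 8**2 = 64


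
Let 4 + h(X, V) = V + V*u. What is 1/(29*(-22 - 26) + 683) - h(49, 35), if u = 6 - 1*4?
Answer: -71610/709 ≈ -101.00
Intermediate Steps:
u = 2 (u = 6 - 4 = 2)
h(X, V) = -4 + 3*V (h(X, V) = -4 + (V + V*2) = -4 + (V + 2*V) = -4 + 3*V)
1/(29*(-22 - 26) + 683) - h(49, 35) = 1/(29*(-22 - 26) + 683) - (-4 + 3*35) = 1/(29*(-48) + 683) - (-4 + 105) = 1/(-1392 + 683) - 1*101 = 1/(-709) - 101 = -1/709 - 101 = -71610/709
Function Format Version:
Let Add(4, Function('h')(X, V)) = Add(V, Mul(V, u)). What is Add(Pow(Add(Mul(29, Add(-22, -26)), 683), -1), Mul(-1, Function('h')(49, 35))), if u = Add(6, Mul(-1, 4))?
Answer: Rational(-71610, 709) ≈ -101.00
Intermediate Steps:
u = 2 (u = Add(6, -4) = 2)
Function('h')(X, V) = Add(-4, Mul(3, V)) (Function('h')(X, V) = Add(-4, Add(V, Mul(V, 2))) = Add(-4, Add(V, Mul(2, V))) = Add(-4, Mul(3, V)))
Add(Pow(Add(Mul(29, Add(-22, -26)), 683), -1), Mul(-1, Function('h')(49, 35))) = Add(Pow(Add(Mul(29, Add(-22, -26)), 683), -1), Mul(-1, Add(-4, Mul(3, 35)))) = Add(Pow(Add(Mul(29, -48), 683), -1), Mul(-1, Add(-4, 105))) = Add(Pow(Add(-1392, 683), -1), Mul(-1, 101)) = Add(Pow(-709, -1), -101) = Add(Rational(-1, 709), -101) = Rational(-71610, 709)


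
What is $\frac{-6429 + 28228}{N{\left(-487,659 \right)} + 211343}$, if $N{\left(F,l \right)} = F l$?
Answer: $- \frac{21799}{109590} \approx -0.19891$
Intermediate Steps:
$\frac{-6429 + 28228}{N{\left(-487,659 \right)} + 211343} = \frac{-6429 + 28228}{\left(-487\right) 659 + 211343} = \frac{21799}{-320933 + 211343} = \frac{21799}{-109590} = 21799 \left(- \frac{1}{109590}\right) = - \frac{21799}{109590}$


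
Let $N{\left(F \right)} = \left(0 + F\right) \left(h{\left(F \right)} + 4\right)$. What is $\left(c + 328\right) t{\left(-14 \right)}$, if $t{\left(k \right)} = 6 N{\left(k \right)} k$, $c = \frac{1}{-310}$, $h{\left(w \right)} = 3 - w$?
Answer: $\frac{1255532292}{155} \approx 8.1002 \cdot 10^{6}$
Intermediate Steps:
$c = - \frac{1}{310} \approx -0.0032258$
$N{\left(F \right)} = F \left(7 - F\right)$ ($N{\left(F \right)} = \left(0 + F\right) \left(\left(3 - F\right) + 4\right) = F \left(7 - F\right)$)
$t{\left(k \right)} = 6 k^{2} \left(7 - k\right)$ ($t{\left(k \right)} = 6 k \left(7 - k\right) k = 6 k^{2} \left(7 - k\right)$)
$\left(c + 328\right) t{\left(-14 \right)} = \left(- \frac{1}{310} + 328\right) 6 \left(-14\right)^{2} \left(7 - -14\right) = \frac{101679 \cdot 6 \cdot 196 \left(7 + 14\right)}{310} = \frac{101679 \cdot 6 \cdot 196 \cdot 21}{310} = \frac{101679}{310} \cdot 24696 = \frac{1255532292}{155}$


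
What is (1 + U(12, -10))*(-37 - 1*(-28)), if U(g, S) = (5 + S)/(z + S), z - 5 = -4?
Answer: -14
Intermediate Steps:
z = 1 (z = 5 - 4 = 1)
U(g, S) = (5 + S)/(1 + S)
(1 + U(12, -10))*(-37 - 1*(-28)) = (1 + (5 - 10)/(1 - 10))*(-37 - 1*(-28)) = (1 - 5/(-9))*(-37 + 28) = (1 - 1/9*(-5))*(-9) = (1 + 5/9)*(-9) = (14/9)*(-9) = -14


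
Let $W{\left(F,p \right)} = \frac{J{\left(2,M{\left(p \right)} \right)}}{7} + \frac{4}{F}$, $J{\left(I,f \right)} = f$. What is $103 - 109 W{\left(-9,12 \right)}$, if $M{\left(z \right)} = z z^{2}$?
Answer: $- \frac{1685627}{63} \approx -26756.0$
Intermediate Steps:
$M{\left(z \right)} = z^{3}$
$W{\left(F,p \right)} = \frac{4}{F} + \frac{p^{3}}{7}$ ($W{\left(F,p \right)} = \frac{p^{3}}{7} + \frac{4}{F} = \frac{4}{F} + \frac{p^{3}}{7}$)
$103 - 109 W{\left(-9,12 \right)} = 103 - 109 \left(\frac{4}{-9} + \frac{12^{3}}{7}\right) = 103 - 109 \left(4 \left(- \frac{1}{9}\right) + \frac{1}{7} \cdot 1728\right) = 103 - 109 \left(- \frac{4}{9} + \frac{1728}{7}\right) = 103 - \frac{1692116}{63} = - \frac{1685627}{63}$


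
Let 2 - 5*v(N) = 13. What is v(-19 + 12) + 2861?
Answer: 14294/5 ≈ 2858.8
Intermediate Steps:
v(N) = -11/5 (v(N) = ⅖ - ⅕*13 = ⅖ - 13/5 = -11/5)
v(-19 + 12) + 2861 = -11/5 + 2861 = 14294/5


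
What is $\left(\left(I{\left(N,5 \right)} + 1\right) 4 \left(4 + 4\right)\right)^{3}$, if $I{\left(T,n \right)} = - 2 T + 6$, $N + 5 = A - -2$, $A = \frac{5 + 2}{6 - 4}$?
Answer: $7077888$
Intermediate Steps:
$A = \frac{7}{2} \approx 3.5$
$N = \frac{1}{2}$ ($N = -5 + \left(\frac{7}{2} - -2\right) = -5 + \left(\frac{7}{2} + 2\right) = -5 + \frac{11}{2} = \frac{1}{2} \approx 0.5$)
$I{\left(T,n \right)} = 6 - 2 T$
$\left(\left(I{\left(N,5 \right)} + 1\right) 4 \left(4 + 4\right)\right)^{3} = \left(\left(\left(6 - 1\right) + 1\right) 4 \left(4 + 4\right)\right)^{3} = \left(\left(\left(6 - 1\right) + 1\right) 4 \cdot 8\right)^{3} = \left(\left(5 + 1\right) 32\right)^{3} = \left(6 \cdot 32\right)^{3} = 192^{3} = 7077888$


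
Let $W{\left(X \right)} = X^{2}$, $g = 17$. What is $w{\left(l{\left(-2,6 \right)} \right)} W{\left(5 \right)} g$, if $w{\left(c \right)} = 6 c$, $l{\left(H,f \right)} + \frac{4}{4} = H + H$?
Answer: $-12750$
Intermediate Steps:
$l{\left(H,f \right)} = -1 + 2 H$ ($l{\left(H,f \right)} = -1 + \left(H + H\right) = -1 + 2 H$)
$w{\left(l{\left(-2,6 \right)} \right)} W{\left(5 \right)} g = 6 \left(-1 + 2 \left(-2\right)\right) 5^{2} \cdot 17 = 6 \left(-1 - 4\right) 25 \cdot 17 = 6 \left(-5\right) 25 \cdot 17 = \left(-30\right) 25 \cdot 17 = \left(-750\right) 17 = -12750$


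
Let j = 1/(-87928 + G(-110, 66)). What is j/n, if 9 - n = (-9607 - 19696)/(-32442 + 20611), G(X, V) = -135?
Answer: -11831/6796350088 ≈ -1.7408e-6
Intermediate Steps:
n = 77176/11831 (n = 9 - (-9607 - 19696)/(-32442 + 20611) = 9 - (-29303)/(-11831) = 9 - (-29303)*(-1)/11831 = 9 - 1*29303/11831 = 9 - 29303/11831 = 77176/11831 ≈ 6.5232)
j = -1/88063 (j = 1/(-87928 - 135) = 1/(-88063) = -1/88063 ≈ -1.1355e-5)
j/n = -1/(88063*77176/11831) = -1/88063*11831/77176 = -11831/6796350088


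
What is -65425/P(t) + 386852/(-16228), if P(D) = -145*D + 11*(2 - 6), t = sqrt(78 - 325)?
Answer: -490755884243/21076565327 - 9486625*I*sqrt(247)/5195111 ≈ -23.284 - 28.699*I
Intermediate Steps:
t = I*sqrt(247) (t = sqrt(-247) = I*sqrt(247) ≈ 15.716*I)
P(D) = -44 - 145*D (P(D) = -145*D + 11*(-4) = -145*D - 44 = -44 - 145*D)
-65425/P(t) + 386852/(-16228) = -65425/(-44 - 145*I*sqrt(247)) + 386852/(-16228) = -65425/(-44 - 145*I*sqrt(247)) + 386852*(-1/16228) = -65425/(-44 - 145*I*sqrt(247)) - 96713/4057 = -96713/4057 - 65425/(-44 - 145*I*sqrt(247))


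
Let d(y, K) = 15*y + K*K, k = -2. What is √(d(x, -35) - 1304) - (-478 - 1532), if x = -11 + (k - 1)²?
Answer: 2010 + I*√109 ≈ 2010.0 + 10.44*I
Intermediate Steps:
x = -2 (x = -11 + (-2 - 1)² = -11 + (-3)² = -11 + 9 = -2)
d(y, K) = K² + 15*y (d(y, K) = 15*y + K² = K² + 15*y)
√(d(x, -35) - 1304) - (-478 - 1532) = √(((-35)² + 15*(-2)) - 1304) - (-478 - 1532) = √((1225 - 30) - 1304) - 1*(-2010) = √(1195 - 1304) + 2010 = √(-109) + 2010 = I*√109 + 2010 = 2010 + I*√109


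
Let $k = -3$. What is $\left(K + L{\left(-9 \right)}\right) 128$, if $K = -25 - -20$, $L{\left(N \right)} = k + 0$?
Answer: $-1024$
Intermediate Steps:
$L{\left(N \right)} = -3$ ($L{\left(N \right)} = -3 + 0 = -3$)
$K = -5$ ($K = -25 + 20 = -5$)
$\left(K + L{\left(-9 \right)}\right) 128 = \left(-5 - 3\right) 128 = \left(-8\right) 128 = -1024$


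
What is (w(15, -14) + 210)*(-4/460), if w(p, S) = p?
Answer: -45/23 ≈ -1.9565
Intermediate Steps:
(w(15, -14) + 210)*(-4/460) = (15 + 210)*(-4/460) = 225*(-4*1/460) = 225*(-1/115) = -45/23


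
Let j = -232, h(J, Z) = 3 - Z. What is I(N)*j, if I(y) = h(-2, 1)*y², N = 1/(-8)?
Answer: -29/4 ≈ -7.2500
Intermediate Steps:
N = -⅛ (N = 1*(-⅛) = -⅛ ≈ -0.12500)
I(y) = 2*y² (I(y) = (3 - 1*1)*y² = (3 - 1)*y² = 2*y²)
I(N)*j = (2*(-⅛)²)*(-232) = (2*(1/64))*(-232) = (1/32)*(-232) = -29/4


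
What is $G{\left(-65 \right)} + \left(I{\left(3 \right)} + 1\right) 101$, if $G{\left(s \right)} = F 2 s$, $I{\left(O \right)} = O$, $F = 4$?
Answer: $-116$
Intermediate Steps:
$G{\left(s \right)} = 8 s$ ($G{\left(s \right)} = 4 \cdot 2 s = 8 s$)
$G{\left(-65 \right)} + \left(I{\left(3 \right)} + 1\right) 101 = 8 \left(-65\right) + \left(3 + 1\right) 101 = -520 + 4 \cdot 101 = -520 + 404 = -116$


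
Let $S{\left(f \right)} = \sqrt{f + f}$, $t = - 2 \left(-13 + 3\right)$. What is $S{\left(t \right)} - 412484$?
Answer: $-412484 + 2 \sqrt{10} \approx -4.1248 \cdot 10^{5}$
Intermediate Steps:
$t = 20$ ($t = \left(-2\right) \left(-10\right) = 20$)
$S{\left(f \right)} = \sqrt{2} \sqrt{f}$ ($S{\left(f \right)} = \sqrt{2 f} = \sqrt{2} \sqrt{f}$)
$S{\left(t \right)} - 412484 = \sqrt{2} \sqrt{20} - 412484 = \sqrt{2} \cdot 2 \sqrt{5} - 412484 = 2 \sqrt{10} - 412484 = -412484 + 2 \sqrt{10}$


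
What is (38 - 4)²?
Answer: 1156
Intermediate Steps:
(38 - 4)² = 34² = 1156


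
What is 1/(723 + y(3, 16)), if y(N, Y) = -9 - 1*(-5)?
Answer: 1/719 ≈ 0.0013908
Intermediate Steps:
y(N, Y) = -4 (y(N, Y) = -9 + 5 = -4)
1/(723 + y(3, 16)) = 1/(723 - 4) = 1/719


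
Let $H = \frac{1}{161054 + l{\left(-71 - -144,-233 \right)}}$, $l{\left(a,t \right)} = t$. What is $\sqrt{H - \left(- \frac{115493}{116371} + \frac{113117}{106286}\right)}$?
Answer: $\frac{i \sqrt{31569024237682984814212039862}}{663043974738342} \approx 0.26797 i$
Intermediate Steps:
$H = \frac{1}{160821}$ ($H = \frac{1}{161054 - 233} = \frac{1}{160821} \approx 6.2181 \cdot 10^{-6}$)
$\sqrt{H - \left(- \frac{115493}{116371} + \frac{113117}{106286}\right)} = \sqrt{\frac{1}{160821} - \left(- \frac{115493}{116371} + \frac{113117}{106286}\right)} = \sqrt{\frac{1}{160821} - \frac{888249409}{12368608106}} = \sqrt{- \frac{142836789596683}{1989131924215026}} = \frac{i \sqrt{31569024237682984814212039862}}{663043974738342}$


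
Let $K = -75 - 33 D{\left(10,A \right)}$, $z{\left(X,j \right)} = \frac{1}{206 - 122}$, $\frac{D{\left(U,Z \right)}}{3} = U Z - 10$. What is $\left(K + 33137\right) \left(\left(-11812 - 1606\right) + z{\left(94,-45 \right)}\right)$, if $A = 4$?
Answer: $- \frac{8479256053}{21} \approx -4.0377 \cdot 10^{8}$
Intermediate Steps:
$D{\left(U,Z \right)} = -30 + 3 U Z$ ($D{\left(U,Z \right)} = 3 \left(U Z - 10\right) = 3 \left(-10 + U Z\right) = -30 + 3 U Z$)
$z{\left(X,j \right)} = \frac{1}{84}$
$K = -3045$ ($K = -75 - 33 \left(-30 + 3 \cdot 10 \cdot 4\right) = -75 - 33 \left(-30 + 120\right) = -75 - 2970 = -3045$)
$\left(K + 33137\right) \left(\left(-11812 - 1606\right) + z{\left(94,-45 \right)}\right) = \left(-3045 + 33137\right) \left(\left(-11812 - 1606\right) + \frac{1}{84}\right) = 30092 \left(-13418 + \frac{1}{84}\right) = 30092 \left(- \frac{1127111}{84}\right) = - \frac{8479256053}{21}$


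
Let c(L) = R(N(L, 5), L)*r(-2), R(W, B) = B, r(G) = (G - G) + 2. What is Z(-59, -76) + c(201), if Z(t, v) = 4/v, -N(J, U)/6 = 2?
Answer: 7637/19 ≈ 401.95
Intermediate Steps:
N(J, U) = -12 (N(J, U) = -6*2 = -12)
r(G) = 2 (r(G) = 0 + 2 = 2)
c(L) = 2*L (c(L) = L*2 = 2*L)
Z(-59, -76) + c(201) = 4/(-76) + 2*201 = 4*(-1/76) + 402 = -1/19 + 402 = 7637/19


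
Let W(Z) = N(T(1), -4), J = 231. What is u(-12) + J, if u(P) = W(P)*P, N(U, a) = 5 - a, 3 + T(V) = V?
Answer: 123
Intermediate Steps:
T(V) = -3 + V
W(Z) = 9 (W(Z) = 5 - 1*(-4) = 5 + 4 = 9)
u(P) = 9*P
u(-12) + J = 9*(-12) + 231 = -108 + 231 = 123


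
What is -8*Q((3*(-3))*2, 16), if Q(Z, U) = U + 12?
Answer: -224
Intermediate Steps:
Q(Z, U) = 12 + U
-8*Q((3*(-3))*2, 16) = -8*(12 + 16) = -8*28 = -224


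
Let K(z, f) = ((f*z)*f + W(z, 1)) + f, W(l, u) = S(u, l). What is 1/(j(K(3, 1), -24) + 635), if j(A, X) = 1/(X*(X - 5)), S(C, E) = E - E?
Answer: 696/441961 ≈ 0.0015748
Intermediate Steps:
S(C, E) = 0
W(l, u) = 0
K(z, f) = f + z*f² (K(z, f) = ((f*z)*f + 0) + f = (z*f² + 0) + f = z*f² + f = f + z*f²)
j(A, X) = 1/(X*(-5 + X))
1/(j(K(3, 1), -24) + 635) = 1/(1/((-24)*(-5 - 24)) + 635) = 1/(-1/24/(-29) + 635) = 1/(-1/24*(-1/29) + 635) = 1/(1/696 + 635) = 1/(441961/696) = 696/441961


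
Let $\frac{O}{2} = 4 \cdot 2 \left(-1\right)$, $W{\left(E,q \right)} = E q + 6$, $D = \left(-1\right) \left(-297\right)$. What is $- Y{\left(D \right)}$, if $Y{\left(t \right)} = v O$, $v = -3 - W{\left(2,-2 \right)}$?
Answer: $-80$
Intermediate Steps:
$D = 297$
$W{\left(E,q \right)} = 6 + E q$
$O = -16$ ($O = 2 \cdot 4 \cdot 2 \left(-1\right) = 2 \cdot 8 \left(-1\right) = 2 \left(-8\right) = -16$)
$v = -5$ ($v = -3 - \left(6 + 2 \left(-2\right)\right) = -3 - \left(6 - 4\right) = -3 - 2 = -5$)
$Y{\left(t \right)} = 80$ ($Y{\left(t \right)} = \left(-5\right) \left(-16\right) = 80$)
$- Y{\left(D \right)} = \left(-1\right) 80 = -80$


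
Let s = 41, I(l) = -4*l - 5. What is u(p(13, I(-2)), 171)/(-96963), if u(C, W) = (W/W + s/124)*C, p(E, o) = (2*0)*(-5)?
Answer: 0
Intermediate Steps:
I(l) = -5 - 4*l
p(E, o) = 0 (p(E, o) = 0*(-5) = 0)
u(C, W) = 165*C/124 (u(C, W) = (W/W + 41/124)*C = (1 + 41*(1/124))*C = (1 + 41/124)*C = 165*C/124)
u(p(13, I(-2)), 171)/(-96963) = ((165/124)*0)/(-96963) = 0*(-1/96963) = 0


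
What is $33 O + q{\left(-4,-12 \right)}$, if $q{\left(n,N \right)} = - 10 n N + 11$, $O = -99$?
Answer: $-3736$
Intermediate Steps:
$q{\left(n,N \right)} = 11 - 10 N n$ ($q{\left(n,N \right)} = - 10 N n + 11 = 11 - 10 N n$)
$33 O + q{\left(-4,-12 \right)} = 33 \left(-99\right) + \left(11 - \left(-120\right) \left(-4\right)\right) = -3267 + \left(11 - 480\right) = -3267 - 469 = -3736$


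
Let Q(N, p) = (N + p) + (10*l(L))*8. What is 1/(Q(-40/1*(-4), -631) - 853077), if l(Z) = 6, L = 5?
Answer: -1/853068 ≈ -1.1722e-6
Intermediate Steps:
Q(N, p) = 480 + N + p (Q(N, p) = (N + p) + (10*6)*8 = (N + p) + 60*8 = (N + p) + 480 = 480 + N + p)
1/(Q(-40/1*(-4), -631) - 853077) = 1/((480 - 40/1*(-4) - 631) - 853077) = 1/((480 - 40*(-4) - 631) - 853077) = 1/((480 + 160 - 631) - 853077) = 1/(9 - 853077) = 1/(-853068) = -1/853068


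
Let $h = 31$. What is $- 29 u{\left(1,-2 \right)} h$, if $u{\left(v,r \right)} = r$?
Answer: $1798$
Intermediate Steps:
$- 29 u{\left(1,-2 \right)} h = \left(-29\right) \left(-2\right) 31 = 58 \cdot 31 = 1798$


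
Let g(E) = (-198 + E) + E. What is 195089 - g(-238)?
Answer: 195763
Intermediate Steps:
g(E) = -198 + 2*E
195089 - g(-238) = 195089 - (-198 + 2*(-238)) = 195089 - (-198 - 476) = 195089 - 1*(-674) = 195089 + 674 = 195763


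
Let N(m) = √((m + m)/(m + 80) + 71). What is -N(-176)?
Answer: -4*√42/3 ≈ -8.6410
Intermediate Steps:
N(m) = √(71 + 2*m/(80 + m)) (N(m) = √((2*m)/(80 + m) + 71) = √(2*m/(80 + m) + 71) = √(71 + 2*m/(80 + m)))
-N(-176) = -√((5680 + 73*(-176))/(80 - 176)) = -√((5680 - 12848)/(-96)) = -√(-1/96*(-7168)) = -√(224/3) = -4*√42/3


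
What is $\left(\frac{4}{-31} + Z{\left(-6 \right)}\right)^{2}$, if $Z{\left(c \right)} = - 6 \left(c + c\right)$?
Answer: $\frac{4963984}{961} \approx 5165.4$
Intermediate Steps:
$Z{\left(c \right)} = - 12 c$ ($Z{\left(c \right)} = - 6 \cdot 2 c = - 12 c$)
$\left(\frac{4}{-31} + Z{\left(-6 \right)}\right)^{2} = \left(\frac{4}{-31} - -72\right)^{2} = \left(4 \left(- \frac{1}{31}\right) + 72\right)^{2} = \left(- \frac{4}{31} + 72\right)^{2} = \left(\frac{2228}{31}\right)^{2} = \frac{4963984}{961}$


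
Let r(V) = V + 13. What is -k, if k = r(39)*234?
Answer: -12168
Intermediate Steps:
r(V) = 13 + V
k = 12168 (k = (13 + 39)*234 = 52*234 = 12168)
-k = -1*12168 = -12168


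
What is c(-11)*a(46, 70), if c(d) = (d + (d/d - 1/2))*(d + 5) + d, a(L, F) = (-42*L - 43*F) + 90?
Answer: -252304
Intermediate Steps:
a(L, F) = 90 - 43*F - 42*L (a(L, F) = (-43*F - 42*L) + 90 = 90 - 43*F - 42*L)
c(d) = d + (½ + d)*(5 + d) (c(d) = (d + (1 - 1*½))*(5 + d) + d = (d + (1 - ½))*(5 + d) + d = (d + ½)*(5 + d) + d = (½ + d)*(5 + d) + d = d + (½ + d)*(5 + d))
c(-11)*a(46, 70) = (5/2 + (-11)² + (13/2)*(-11))*(90 - 43*70 - 42*46) = (5/2 + 121 - 143/2)*(90 - 3010 - 1932) = 52*(-4852) = -252304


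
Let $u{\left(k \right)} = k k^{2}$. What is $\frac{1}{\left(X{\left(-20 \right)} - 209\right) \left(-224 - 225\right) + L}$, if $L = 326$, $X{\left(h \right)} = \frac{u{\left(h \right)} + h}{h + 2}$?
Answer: $- \frac{9}{952987} \approx -9.444 \cdot 10^{-6}$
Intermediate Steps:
$u{\left(k \right)} = k^{3}$
$X{\left(h \right)} = \frac{h + h^{3}}{2 + h}$ ($X{\left(h \right)} = \frac{h^{3} + h}{h + 2} = \frac{h + h^{3}}{2 + h}$)
$\frac{1}{\left(X{\left(-20 \right)} - 209\right) \left(-224 - 225\right) + L} = \frac{1}{\left(\frac{-20 + \left(-20\right)^{3}}{2 - 20} - 209\right) \left(-224 - 225\right) + 326} = \frac{1}{\left(\frac{-20 - 8000}{-18} - 209\right) \left(-449\right) + 326} = \frac{1}{\left(\left(- \frac{1}{18}\right) \left(-8020\right) - 209\right) \left(-449\right) + 326} = \frac{1}{\left(\frac{4010}{9} - 209\right) \left(-449\right) + 326} = \frac{1}{\frac{2129}{9} \left(-449\right) + 326} = \frac{1}{- \frac{955921}{9} + 326} = \frac{1}{- \frac{952987}{9}} = - \frac{9}{952987}$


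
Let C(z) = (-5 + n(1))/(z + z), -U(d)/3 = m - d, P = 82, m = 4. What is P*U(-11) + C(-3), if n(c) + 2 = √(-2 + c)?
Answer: -22133/6 - I/6 ≈ -3688.8 - 0.16667*I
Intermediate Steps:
U(d) = -12 + 3*d (U(d) = -3*(4 - d) = -12 + 3*d)
n(c) = -2 + √(-2 + c)
C(z) = (-7 + I)/(2*z) (C(z) = (-5 + (-2 + √(-2 + 1)))/(z + z) = (-5 + (-2 + √(-1)))/((2*z)) = (-5 + (-2 + I))*(1/(2*z)) = (-7 + I)*(1/(2*z)) = (-7 + I)/(2*z))
P*U(-11) + C(-3) = 82*(-12 + 3*(-11)) + (½)*(-7 + I)/(-3) = 82*(-12 - 33) + (½)*(-⅓)*(-7 + I) = 82*(-45) + (7/6 - I/6) = -3690 + (7/6 - I/6) = -22133/6 - I/6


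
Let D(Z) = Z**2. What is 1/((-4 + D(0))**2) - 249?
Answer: -3983/16 ≈ -248.94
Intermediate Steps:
1/((-4 + D(0))**2) - 249 = 1/((-4 + 0**2)**2) - 249 = 1/((-4 + 0)**2) - 249 = 1/((-4)**2) - 249 = 1/16 - 249 = -3983/16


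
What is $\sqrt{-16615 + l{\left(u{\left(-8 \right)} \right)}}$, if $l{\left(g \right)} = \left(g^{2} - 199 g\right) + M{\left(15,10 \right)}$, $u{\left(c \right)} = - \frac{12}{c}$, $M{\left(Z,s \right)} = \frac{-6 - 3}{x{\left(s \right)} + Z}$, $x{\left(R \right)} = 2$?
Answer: $\frac{i \sqrt{19550017}}{34} \approx 130.05 i$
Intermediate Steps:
$M{\left(Z,s \right)} = - \frac{9}{2 + Z}$ ($M{\left(Z,s \right)} = \frac{-6 - 3}{2 + Z} = - \frac{9}{2 + Z}$)
$l{\left(g \right)} = - \frac{9}{17} + g^{2} - 199 g$ ($l{\left(g \right)} = \left(g^{2} - 199 g\right) - \frac{9}{2 + 15} = \left(g^{2} - 199 g\right) - \frac{9}{17} = - \frac{9}{17} + g^{2} - 199 g$)
$\sqrt{-16615 + l{\left(u{\left(-8 \right)} \right)}} = \sqrt{-16615 - \left(\frac{9}{17} - \frac{9}{4} + 199 \left(-12\right) \frac{1}{-8}\right)} = \sqrt{-16615 - \left(\frac{9}{17} - \frac{9}{4} + 199 \left(-12\right) \left(- \frac{1}{8}\right)\right)} = \sqrt{-16615 - \left(\frac{10167}{34} - \frac{9}{4}\right)} = \sqrt{-16615 - \frac{20181}{68}} = \sqrt{- \frac{1150001}{68}} = \frac{i \sqrt{19550017}}{34}$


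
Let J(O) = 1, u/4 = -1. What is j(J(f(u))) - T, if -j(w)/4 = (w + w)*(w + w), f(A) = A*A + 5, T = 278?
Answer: -294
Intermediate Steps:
u = -4 (u = 4*(-1) = -4)
f(A) = 5 + A**2 (f(A) = A**2 + 5 = 5 + A**2)
j(w) = -16*w**2 (j(w) = -4*(w + w)*(w + w) = -4*2*w*2*w = -16*w**2)
j(J(f(u))) - T = -16*1**2 - 1*278 = -16*1 - 278 = -16 - 278 = -294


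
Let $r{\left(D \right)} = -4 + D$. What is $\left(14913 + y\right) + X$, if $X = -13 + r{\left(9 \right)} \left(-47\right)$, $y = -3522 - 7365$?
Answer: $3778$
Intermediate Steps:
$y = -10887$
$X = -248$ ($X = -13 + \left(-4 + 9\right) \left(-47\right) = -13 + 5 \left(-47\right) = -13 - 235 = -248$)
$\left(14913 + y\right) + X = \left(14913 - 10887\right) - 248 = 4026 - 248 = 3778$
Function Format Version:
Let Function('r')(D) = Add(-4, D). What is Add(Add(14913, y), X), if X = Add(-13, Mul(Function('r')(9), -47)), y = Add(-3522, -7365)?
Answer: 3778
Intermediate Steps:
y = -10887
X = -248 (X = Add(-13, Mul(Add(-4, 9), -47)) = Add(-13, Mul(5, -47)) = Add(-13, -235) = -248)
Add(Add(14913, y), X) = Add(Add(14913, -10887), -248) = Add(4026, -248) = 3778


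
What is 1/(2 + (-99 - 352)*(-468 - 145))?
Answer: 1/276465 ≈ 3.6171e-6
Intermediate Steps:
1/(2 + (-99 - 352)*(-468 - 145)) = 1/(2 - 451*(-613)) = 1/(2 + 276463) = 1/276465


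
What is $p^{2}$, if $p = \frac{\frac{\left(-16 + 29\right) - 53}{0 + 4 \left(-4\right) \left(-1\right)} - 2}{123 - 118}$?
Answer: $\frac{81}{100} \approx 0.81$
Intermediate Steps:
$p = - \frac{9}{10}$ ($p = \frac{\frac{13 - 53}{0 - -16} - 2}{5} = \left(- \frac{40}{0 + 16} - 2\right) \frac{1}{5} = \left(- \frac{40}{16} - 2\right) \frac{1}{5} = \left(\left(-40\right) \frac{1}{16} - 2\right) \frac{1}{5} = \left(- \frac{5}{2} - 2\right) \frac{1}{5} = \left(- \frac{9}{2}\right) \frac{1}{5} = - \frac{9}{10} \approx -0.9$)
$p^{2} = \left(- \frac{9}{10}\right)^{2} = \frac{81}{100}$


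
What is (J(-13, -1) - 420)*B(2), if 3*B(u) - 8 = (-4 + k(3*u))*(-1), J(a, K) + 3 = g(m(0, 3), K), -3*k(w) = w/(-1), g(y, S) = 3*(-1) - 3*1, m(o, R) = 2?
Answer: -1430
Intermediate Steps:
g(y, S) = -6 (g(y, S) = -3 - 3 = -6)
k(w) = w/3 (k(w) = -w/(3*(-1)) = -w*(-1)/3 = -(-1)*w/3 = w/3)
J(a, K) = -9 (J(a, K) = -3 - 6 = -9)
B(u) = 4 - u/3 (B(u) = 8/3 + ((-4 + (3*u)/3)*(-1))/3 = 8/3 + ((-4 + u)*(-1))/3 = 8/3 + (4 - u)/3 = 8/3 + (4/3 - u/3) = 4 - u/3)
(J(-13, -1) - 420)*B(2) = (-9 - 420)*(4 - ⅓*2) = -429*(4 - ⅔) = -429*10/3 = -1430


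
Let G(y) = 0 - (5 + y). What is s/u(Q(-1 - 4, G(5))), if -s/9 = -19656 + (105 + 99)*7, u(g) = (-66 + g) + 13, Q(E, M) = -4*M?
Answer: -164052/13 ≈ -12619.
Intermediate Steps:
G(y) = -5 - y (G(y) = 0 + (-5 - y) = -5 - y)
u(g) = -53 + g
s = 164052 (s = -9*(-19656 + (105 + 99)*7) = -9*(-19656 + 204*7) = -9*(-19656 + 1428) = -9*(-18228) = 164052)
s/u(Q(-1 - 4, G(5))) = 164052/(-53 - 4*(-5 - 1*5)) = 164052/(-53 - 4*(-5 - 5)) = 164052/(-53 - 4*(-10)) = 164052/(-53 + 40) = 164052/(-13) = 164052*(-1/13) = -164052/13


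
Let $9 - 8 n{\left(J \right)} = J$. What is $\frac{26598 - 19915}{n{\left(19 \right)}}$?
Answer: $- \frac{26732}{5} \approx -5346.4$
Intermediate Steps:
$n{\left(J \right)} = \frac{9}{8} - \frac{J}{8}$
$\frac{26598 - 19915}{n{\left(19 \right)}} = \frac{26598 - 19915}{\frac{9}{8} - \frac{19}{8}} = \frac{6683}{- \frac{5}{4}} = 6683 \left(- \frac{4}{5}\right) = - \frac{26732}{5}$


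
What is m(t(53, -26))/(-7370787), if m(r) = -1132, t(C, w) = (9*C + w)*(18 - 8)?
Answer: 1132/7370787 ≈ 0.00015358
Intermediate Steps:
t(C, w) = 10*w + 90*C (t(C, w) = (w + 9*C)*10 = 10*w + 90*C)
m(t(53, -26))/(-7370787) = -1132/(-7370787) = -1132*(-1/7370787) = 1132/7370787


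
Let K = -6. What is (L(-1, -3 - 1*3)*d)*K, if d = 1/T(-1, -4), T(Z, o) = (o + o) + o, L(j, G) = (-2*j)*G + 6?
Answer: -3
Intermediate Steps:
L(j, G) = 6 - 2*G*j (L(j, G) = -2*G*j + 6 = 6 - 2*G*j)
T(Z, o) = 3*o (T(Z, o) = 2*o + o = 3*o)
d = -1/12 (d = 1/(3*(-4)) = 1/(-12) = -1/12 ≈ -0.083333)
(L(-1, -3 - 1*3)*d)*K = ((6 - 2*(-3 - 1*3)*(-1))*(-1/12))*(-6) = ((6 - 2*(-3 - 3)*(-1))*(-1/12))*(-6) = ((6 - 2*(-6)*(-1))*(-1/12))*(-6) = ((6 - 12)*(-1/12))*(-6) = -6*(-1/12)*(-6) = (1/2)*(-6) = -3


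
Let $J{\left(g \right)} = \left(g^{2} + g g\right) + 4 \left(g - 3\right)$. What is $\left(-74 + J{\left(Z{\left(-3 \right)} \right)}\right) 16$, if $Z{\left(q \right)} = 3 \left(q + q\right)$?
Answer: $7840$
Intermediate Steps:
$Z{\left(q \right)} = 6 q$ ($Z{\left(q \right)} = 3 \cdot 2 q = 6 q$)
$J{\left(g \right)} = -12 + 2 g^{2} + 4 g$ ($J{\left(g \right)} = \left(g^{2} + g^{2}\right) + 4 \left(-3 + g\right) = 2 g^{2} + \left(-12 + 4 g\right) = -12 + 2 g^{2} + 4 g$)
$\left(-74 + J{\left(Z{\left(-3 \right)} \right)}\right) 16 = \left(-74 + \left(-12 + 2 \left(6 \left(-3\right)\right)^{2} + 4 \cdot 6 \left(-3\right)\right)\right) 16 = \left(-74 + \left(-12 + 2 \left(-18\right)^{2} + 4 \left(-18\right)\right)\right) 16 = \left(-74 - -564\right) 16 = \left(-74 + 564\right) 16 = 490 \cdot 16 = 7840$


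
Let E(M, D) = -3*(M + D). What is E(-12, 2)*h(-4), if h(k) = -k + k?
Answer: 0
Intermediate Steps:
h(k) = 0
E(M, D) = -3*D - 3*M (E(M, D) = -3*(D + M) = -3*D - 3*M)
E(-12, 2)*h(-4) = (-3*2 - 3*(-12))*0 = (-6 + 36)*0 = 30*0 = 0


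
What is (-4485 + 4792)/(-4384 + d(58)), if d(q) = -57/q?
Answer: -17806/254329 ≈ -0.070012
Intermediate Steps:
(-4485 + 4792)/(-4384 + d(58)) = (-4485 + 4792)/(-4384 - 57/58) = 307/(-4384 - 57*1/58) = 307/(-4384 - 57/58) = 307/(-254329/58) = 307*(-58/254329) = -17806/254329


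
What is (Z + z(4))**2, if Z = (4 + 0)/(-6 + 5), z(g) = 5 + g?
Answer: 25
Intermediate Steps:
Z = -4 (Z = 4/(-1) = 4*(-1) = -4)
(Z + z(4))**2 = (-4 + (5 + 4))**2 = (-4 + 9)**2 = 5**2 = 25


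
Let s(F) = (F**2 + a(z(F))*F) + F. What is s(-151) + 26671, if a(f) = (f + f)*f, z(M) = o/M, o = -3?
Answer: 7447453/151 ≈ 49321.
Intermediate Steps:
z(M) = -3/M
a(f) = 2*f**2 (a(f) = (2*f)*f = 2*f**2)
s(F) = F + F**2 + 18/F (s(F) = (F**2 + (2*(-3/F)**2)*F) + F = (F**2 + (2*(9/F**2))*F) + F = (F**2 + (18/F**2)*F) + F = (F**2 + 18/F) + F = F + F**2 + 18/F)
s(-151) + 26671 = (-151 + (-151)**2 + 18/(-151)) + 26671 = (-151 + 22801 + 18*(-1/151)) + 26671 = (-151 + 22801 - 18/151) + 26671 = 3420132/151 + 26671 = 7447453/151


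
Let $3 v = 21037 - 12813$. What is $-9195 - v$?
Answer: $- \frac{35809}{3} \approx -11936.0$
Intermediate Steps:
$v = \frac{8224}{3}$ ($v = \frac{21037 - 12813}{3} = \frac{1}{3} \cdot 8224 = \frac{8224}{3} \approx 2741.3$)
$-9195 - v = -9195 - \frac{8224}{3} = - \frac{35809}{3}$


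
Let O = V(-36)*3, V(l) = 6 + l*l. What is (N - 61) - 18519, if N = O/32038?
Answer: -297631067/16019 ≈ -18580.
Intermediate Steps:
V(l) = 6 + l²
O = 3906 (O = (6 + (-36)²)*3 = (6 + 1296)*3 = 1302*3 = 3906)
N = 1953/16019 (N = 3906/32038 = 3906*(1/32038) = 1953/16019 ≈ 0.12192)
(N - 61) - 18519 = (1953/16019 - 61) - 18519 = -975206/16019 - 18519 = -297631067/16019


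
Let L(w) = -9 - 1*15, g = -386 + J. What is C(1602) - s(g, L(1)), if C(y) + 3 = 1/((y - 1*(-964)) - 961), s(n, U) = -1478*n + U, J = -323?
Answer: -1681849004/1605 ≈ -1.0479e+6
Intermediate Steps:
g = -709 (g = -386 - 323 = -709)
L(w) = -24 (L(w) = -9 - 15 = -24)
s(n, U) = U - 1478*n
C(y) = -3 + 1/(3 + y) (C(y) = -3 + 1/((y - 1*(-964)) - 961) = -3 + 1/((y + 964) - 961) = -3 + 1/((964 + y) - 961) = -3 + 1/(3 + y))
C(1602) - s(g, L(1)) = (-8 - 3*1602)/(3 + 1602) - (-24 - 1478*(-709)) = (-8 - 4806)/1605 - (-24 + 1047902) = (1/1605)*(-4814) - 1*1047878 = -4814/1605 - 1047878 = -1681849004/1605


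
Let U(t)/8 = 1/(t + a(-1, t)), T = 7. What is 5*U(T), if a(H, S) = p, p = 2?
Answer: 40/9 ≈ 4.4444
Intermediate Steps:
a(H, S) = 2
U(t) = 8/(2 + t) (U(t) = 8/(t + 2) = 8/(2 + t))
5*U(T) = 5*(8/(2 + 7)) = 5*(8/9) = 40/9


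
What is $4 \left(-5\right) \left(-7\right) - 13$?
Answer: $127$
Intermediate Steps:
$4 \left(-5\right) \left(-7\right) - 13 = \left(-20\right) \left(-7\right) - 13 = 140 - 13 = 127$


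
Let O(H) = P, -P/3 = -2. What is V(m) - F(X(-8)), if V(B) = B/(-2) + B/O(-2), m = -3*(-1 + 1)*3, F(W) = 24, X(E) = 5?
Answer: -24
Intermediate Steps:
P = 6 (P = -3*(-2) = 6)
O(H) = 6
m = 0 (m = -3*0*3 = 0*3 = 0)
V(B) = -B/3 (V(B) = B/(-2) + B/6 = B*(-½) + B*(⅙) = -B/2 + B/6 = -B/3)
V(m) - F(X(-8)) = -⅓*0 - 1*24 = 0 - 24 = -24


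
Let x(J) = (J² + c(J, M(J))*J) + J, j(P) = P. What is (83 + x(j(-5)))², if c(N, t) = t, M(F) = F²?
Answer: 484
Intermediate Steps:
x(J) = J + J² + J³ (x(J) = (J² + J²*J) + J = (J² + J³) + J = J + J² + J³)
(83 + x(j(-5)))² = (83 - 5*(1 - 5 + (-5)²))² = (83 - 5*(1 - 5 + 25))² = (83 - 5*21)² = (83 - 105)² = (-22)² = 484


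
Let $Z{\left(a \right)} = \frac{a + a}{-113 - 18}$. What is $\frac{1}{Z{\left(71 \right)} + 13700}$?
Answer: $\frac{131}{1794558} \approx 7.2998 \cdot 10^{-5}$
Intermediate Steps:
$Z{\left(a \right)} = - \frac{2 a}{131}$ ($Z{\left(a \right)} = \frac{2 a}{-131} = 2 a \left(- \frac{1}{131}\right) = - \frac{2 a}{131}$)
$\frac{1}{Z{\left(71 \right)} + 13700} = \frac{1}{\left(- \frac{2}{131}\right) 71 + 13700} = \frac{1}{- \frac{142}{131} + 13700} = \frac{1}{\frac{1794558}{131}} = \frac{131}{1794558}$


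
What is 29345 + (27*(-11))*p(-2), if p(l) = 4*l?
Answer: 31721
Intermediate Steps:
29345 + (27*(-11))*p(-2) = 29345 + (27*(-11))*(4*(-2)) = 29345 - 297*(-8) = 29345 + 2376 = 31721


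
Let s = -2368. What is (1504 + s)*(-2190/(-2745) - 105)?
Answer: 5491872/61 ≈ 90031.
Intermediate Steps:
(1504 + s)*(-2190/(-2745) - 105) = (1504 - 2368)*(-2190/(-2745) - 105) = -864*(-2190*(-1/2745) - 105) = -864*(146/183 - 105) = -864*(-19069/183) = 5491872/61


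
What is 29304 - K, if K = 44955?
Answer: -15651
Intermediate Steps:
29304 - K = 29304 - 1*44955 = 29304 - 44955 = -15651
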